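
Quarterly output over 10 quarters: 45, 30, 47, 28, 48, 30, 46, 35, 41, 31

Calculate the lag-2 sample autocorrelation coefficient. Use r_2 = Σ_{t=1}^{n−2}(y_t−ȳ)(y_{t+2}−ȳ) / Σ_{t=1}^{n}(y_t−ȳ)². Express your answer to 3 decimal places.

0.783

Mean ȳ = (45 + 30 + 47 + 28 + 48 + 30 + 46 + 35 + 41 + 31)/10 = 38.1000
Numerator Σ_{t=1}^{8}(y_t−ȳ)(y_{t+2}−ȳ) = 461.3800
Denominator Σ(y_t−ȳ)² = 588.9000
r_2 = 461.3800 / 588.9000 = 0.783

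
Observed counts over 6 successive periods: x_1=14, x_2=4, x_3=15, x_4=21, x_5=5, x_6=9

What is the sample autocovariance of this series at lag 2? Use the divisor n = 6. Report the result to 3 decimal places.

Mean x̄ = (14 + 4 + 15 + 21 + 5 + 9)/6 = 11.3333
Deviations: 2.6667, -7.3333, 3.6667, 9.6667, -6.3333, -2.3333
Σ_{t=1}^{4}(x_t−x̄)(x_{t+2}−x̄) = -106.8889
γ_2 = -106.8889 / 6 = -17.815

-17.815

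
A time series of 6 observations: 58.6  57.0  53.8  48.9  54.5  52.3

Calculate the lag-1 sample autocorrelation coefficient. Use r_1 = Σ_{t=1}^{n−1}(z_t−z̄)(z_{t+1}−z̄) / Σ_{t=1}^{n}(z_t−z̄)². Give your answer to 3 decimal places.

0.188

Mean z̄ = (58.6 + 57.0 + 53.8 + 48.9 + 54.5 + 52.3)/6 = 54.1833
Deviations from mean: 4.4167, 2.8167, -0.3833, -5.2833, 0.3167, -1.8833
Σ(z_t−z̄)(z_{t+1}−z̄) = (12.4403) + (-1.0797) + (2.0253) + (-1.6731) + (-0.5964) = 11.1164
Denominator Σ(z_t−z̄)² = 59.1483
r_1 = 11.1164 / 59.1483 = 0.188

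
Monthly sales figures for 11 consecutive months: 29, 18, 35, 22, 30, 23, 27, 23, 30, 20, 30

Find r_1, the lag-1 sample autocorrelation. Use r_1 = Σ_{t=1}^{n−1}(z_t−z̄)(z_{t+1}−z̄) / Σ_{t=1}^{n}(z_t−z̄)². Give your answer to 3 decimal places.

-0.826

Mean z̄ = (29 + 18 + 35 + 22 + 30 + 23 + 27 + 23 + 30 + 20 + 30)/11 = 26.0909
Numerator Σ_{t=1}^{10}(z_t−z̄)(z_{t+1}−z̄) = -225.4628
Denominator Σ(z_t−z̄)² = 272.9091
r_1 = -225.4628 / 272.9091 = -0.826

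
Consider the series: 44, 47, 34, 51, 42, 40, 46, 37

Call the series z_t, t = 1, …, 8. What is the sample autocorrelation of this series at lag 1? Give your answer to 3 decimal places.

-0.627

Mean z̄ = (44 + 47 + 34 + 51 + 42 + 40 + 46 + 37)/8 = 42.6250
Deviations from mean: 1.3750, 4.3750, -8.6250, 8.3750, -0.6250, -2.6250, 3.3750, -5.6250
Σ(z_t−z̄)(z_{t+1}−z̄) = (6.0156) + (-37.7344) + (-72.2344) + (-5.2344) + (1.6406) + (-8.8594) + (-18.9844) = -135.3906
Denominator Σ(z_t−z̄)² = 215.8750
r_1 = -135.3906 / 215.8750 = -0.627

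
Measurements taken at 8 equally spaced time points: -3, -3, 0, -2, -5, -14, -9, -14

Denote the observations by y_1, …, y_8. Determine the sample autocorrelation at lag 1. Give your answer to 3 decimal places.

Mean ȳ = (-3 − 3 + 0 − 2 − 5 − 14 − 9 − 14)/8 = -6.2500
Deviations from mean: 3.2500, 3.2500, 6.2500, 4.2500, 1.2500, -7.7500, -2.7500, -7.7500
Σ(y_t−ȳ)(y_{t+1}−ȳ) = (10.5625) + (20.3125) + (26.5625) + (5.3125) + (-9.6875) + (21.3125) + (21.3125) = 95.6875
Denominator Σ(y_t−ȳ)² = 207.5000
r_1 = 95.6875 / 207.5000 = 0.461

0.461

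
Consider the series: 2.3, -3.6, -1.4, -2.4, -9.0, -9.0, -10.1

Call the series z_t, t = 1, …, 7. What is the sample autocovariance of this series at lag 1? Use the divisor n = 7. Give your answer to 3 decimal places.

7.237

Mean z̄ = (2.3 − 3.6 − 1.4 − 2.4 − 9.0 − 9.0 − 10.1)/7 = -4.7429
Σ_{t=1}^{6}(z_t−z̄)(z_{t+1}−z̄) = 50.6567
γ_1 = 50.6567 / 7 = 7.237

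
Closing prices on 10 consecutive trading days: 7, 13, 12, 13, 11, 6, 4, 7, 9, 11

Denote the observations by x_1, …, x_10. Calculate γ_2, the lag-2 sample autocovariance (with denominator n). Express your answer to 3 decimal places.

Mean x̄ = (7 + 13 + 12 + 13 + 11 + 6 + 4 + 7 + 9 + 11)/10 = 9.3000
Σ_{t=1}^{8}(x_t−x̄)(x_{t+2}−x̄) = -3.8800
γ_2 = -3.8800 / 10 = -0.388

-0.388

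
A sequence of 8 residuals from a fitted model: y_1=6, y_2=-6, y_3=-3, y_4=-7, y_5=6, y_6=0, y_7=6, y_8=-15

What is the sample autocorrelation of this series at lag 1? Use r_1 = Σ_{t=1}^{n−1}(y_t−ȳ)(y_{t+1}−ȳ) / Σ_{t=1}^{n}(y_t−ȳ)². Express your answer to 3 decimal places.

Mean ȳ = (6 − 6 − 3 − 7 + 6 + 0 + 6 − 15)/8 = -1.6250
Deviations from mean: 7.6250, -4.3750, -1.3750, -5.3750, 7.6250, 1.6250, 7.6250, -13.3750
Σ(y_t−ȳ)(y_{t+1}−ȳ) = (-33.3594) + (6.0156) + (7.3906) + (-40.9844) + (12.3906) + (12.3906) + (-101.9844) = -138.1406
Denominator Σ(y_t−ȳ)² = 405.8750
r_1 = -138.1406 / 405.8750 = -0.340

-0.340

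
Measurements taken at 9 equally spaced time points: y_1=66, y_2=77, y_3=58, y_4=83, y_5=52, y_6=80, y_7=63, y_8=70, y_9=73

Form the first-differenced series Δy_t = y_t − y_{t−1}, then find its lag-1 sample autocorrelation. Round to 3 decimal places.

-0.907

First differences Δy: 11, -19, 25, -31, 28, -17, 7, 3
Mean of differences = 0.8750
Numerator Σ(Δy_t−Δȳ)(Δy_{t+1}−Δȳ) = -2895.6406
Denominator Σ(Δy_t−Δȳ)² = 3192.8750
r_1(Δy) = -2895.6406 / 3192.8750 = -0.907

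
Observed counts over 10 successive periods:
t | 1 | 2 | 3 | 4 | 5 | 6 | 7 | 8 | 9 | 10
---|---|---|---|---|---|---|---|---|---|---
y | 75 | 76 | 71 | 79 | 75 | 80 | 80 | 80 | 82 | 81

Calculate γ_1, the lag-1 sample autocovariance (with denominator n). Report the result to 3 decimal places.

Mean ȳ = (75 + 76 + 71 + 79 + 75 + 80 + 80 + 80 + 82 + 81)/10 = 77.9000
Σ_{t=1}^{9}(y_t−ȳ)(y_{t+1}−ȳ) = 31.8900
γ_1 = 31.8900 / 10 = 3.189

3.189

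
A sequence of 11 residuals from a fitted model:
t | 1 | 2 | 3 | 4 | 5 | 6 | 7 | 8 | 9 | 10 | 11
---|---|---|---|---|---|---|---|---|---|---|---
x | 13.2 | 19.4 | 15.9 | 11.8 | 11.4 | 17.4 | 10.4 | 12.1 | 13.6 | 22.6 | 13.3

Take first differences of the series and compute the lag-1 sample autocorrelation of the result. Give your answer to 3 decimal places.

First differences Δx: 6.2, -3.5, -4.1, -0.4, 6.0, -7.0, 1.7, 1.5, 9.0, -9.3
Mean of differences = 0.0100
Numerator Σ(Δx_t−Δx̄)(Δx_{t+1}−Δx̄) = -129.6921
Denominator Σ(Δx_t−Δx̄)² = 325.2890
r_1(Δx) = -129.6921 / 325.2890 = -0.399

-0.399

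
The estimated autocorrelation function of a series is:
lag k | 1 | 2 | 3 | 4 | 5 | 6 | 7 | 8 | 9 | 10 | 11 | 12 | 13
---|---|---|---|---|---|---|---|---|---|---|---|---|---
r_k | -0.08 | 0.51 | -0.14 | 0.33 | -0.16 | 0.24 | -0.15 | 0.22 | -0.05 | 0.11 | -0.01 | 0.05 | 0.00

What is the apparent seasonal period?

2

The largest autocorrelation is r_2 = 0.51, with weaker echoes at lags 4 (0.33), 6 (0.24) and 8 (0.22); the remaining lags stay at or below 0.11.
The dominant spike at lag 2 indicates a seasonal period of 2.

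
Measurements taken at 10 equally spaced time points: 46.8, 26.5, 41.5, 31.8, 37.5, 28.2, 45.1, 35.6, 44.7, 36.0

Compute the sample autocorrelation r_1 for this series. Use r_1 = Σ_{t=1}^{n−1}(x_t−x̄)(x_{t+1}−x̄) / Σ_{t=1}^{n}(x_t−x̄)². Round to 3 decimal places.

-0.611

Mean x̄ = (46.8 + 26.5 + 41.5 + 31.8 + 37.5 + 28.2 + 45.1 + 35.6 + 44.7 + 36.0)/10 = 37.3700
Numerator Σ_{t=1}^{9}(x_t−x̄)(x_{t+1}−x̄) = -279.8999
Denominator Σ(x_t−x̄)² = 457.7610
r_1 = -279.8999 / 457.7610 = -0.611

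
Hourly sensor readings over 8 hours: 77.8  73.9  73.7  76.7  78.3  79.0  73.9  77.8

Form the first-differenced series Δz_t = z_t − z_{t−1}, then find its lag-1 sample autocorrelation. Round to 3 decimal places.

First differences Δz: -3.9, -0.2, 3.0, 1.6, 0.7, -5.1, 3.9
Mean of differences = 0.0000
Numerator Σ(Δz_t−Δz̄)(Δz_{t+1}−Δz̄) = -17.3600
Denominator Σ(Δz_t−Δz̄)² = 68.5200
r_1(Δz) = -17.3600 / 68.5200 = -0.253

-0.253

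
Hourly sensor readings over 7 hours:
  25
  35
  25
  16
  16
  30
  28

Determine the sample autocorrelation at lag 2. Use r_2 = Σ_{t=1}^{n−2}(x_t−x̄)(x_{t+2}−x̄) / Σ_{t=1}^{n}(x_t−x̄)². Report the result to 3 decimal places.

-0.547

Mean x̄ = (25 + 35 + 25 + 16 + 16 + 30 + 28)/7 = 25.0000
Deviations from mean: 0.0000, 10.0000, 0.0000, -9.0000, -9.0000, 5.0000, 3.0000
Σ(x_t−x̄)(x_{t+2}−x̄) = (0.0000) + (-90.0000) + (0.0000) + (-45.0000) + (-27.0000) = -162.0000
Denominator Σ(x_t−x̄)² = 296.0000
r_2 = -162.0000 / 296.0000 = -0.547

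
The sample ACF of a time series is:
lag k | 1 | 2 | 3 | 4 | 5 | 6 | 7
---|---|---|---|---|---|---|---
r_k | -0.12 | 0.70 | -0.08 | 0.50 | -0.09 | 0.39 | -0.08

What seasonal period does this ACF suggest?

The largest autocorrelation is r_2 = 0.70, with weaker echoes at lags 4 (0.50) and 6 (0.39); the remaining lags stay at or below -0.08.
The dominant spike at lag 2 indicates a seasonal period of 2.

2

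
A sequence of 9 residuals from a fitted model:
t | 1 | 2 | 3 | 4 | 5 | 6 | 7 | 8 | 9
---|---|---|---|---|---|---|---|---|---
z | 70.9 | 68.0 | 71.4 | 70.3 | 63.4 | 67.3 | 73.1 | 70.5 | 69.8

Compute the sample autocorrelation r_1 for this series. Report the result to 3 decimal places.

Mean z̄ = (70.9 + 68.0 + 71.4 + 70.3 + 63.4 + 67.3 + 73.1 + 70.5 + 69.8)/9 = 69.4111
Numerator Σ_{t=1}^{8}(z_t−z̄)(z_{t+1}−z̄) = 0.8599
Denominator Σ(z_t−z̄)² = 64.4889
r_1 = 0.8599 / 64.4889 = 0.013

0.013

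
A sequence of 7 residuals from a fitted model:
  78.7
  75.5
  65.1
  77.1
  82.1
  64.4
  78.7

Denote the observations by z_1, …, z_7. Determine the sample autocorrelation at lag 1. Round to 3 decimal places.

-0.443

Mean z̄ = (78.7 + 75.5 + 65.1 + 77.1 + 82.1 + 64.4 + 78.7)/7 = 74.5143
Deviations from mean: 4.1857, 0.9857, -9.4143, 2.5857, 7.5857, -10.1143, 4.1857
Numerator Σ_{t=1}^{6}(z_t−z̄)(z_{t+1}−z̄) = -128.9416
Denominator Σ(z_t−z̄)² = 291.1686
r_1 = -128.9416 / 291.1686 = -0.443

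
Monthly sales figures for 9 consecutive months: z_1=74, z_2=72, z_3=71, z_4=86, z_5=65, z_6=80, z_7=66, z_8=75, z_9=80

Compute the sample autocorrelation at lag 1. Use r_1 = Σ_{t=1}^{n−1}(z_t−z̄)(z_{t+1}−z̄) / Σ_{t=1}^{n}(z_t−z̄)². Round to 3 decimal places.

Mean z̄ = (74 + 72 + 71 + 86 + 65 + 80 + 66 + 75 + 80)/9 = 74.3333
Numerator Σ_{t=1}^{8}(z_t−z̄)(z_{t+1}−z̄) = -241.1111
Denominator Σ(z_t−z̄)² = 374.0000
r_1 = -241.1111 / 374.0000 = -0.645

-0.645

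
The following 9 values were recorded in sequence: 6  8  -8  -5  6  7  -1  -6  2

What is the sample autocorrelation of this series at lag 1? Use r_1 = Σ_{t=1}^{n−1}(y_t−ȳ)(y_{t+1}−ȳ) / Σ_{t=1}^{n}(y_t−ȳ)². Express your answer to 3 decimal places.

0.069

Mean ȳ = (6 + 8 − 8 − 5 + 6 + 7 − 1 − 6 + 2)/9 = 1.0000
Numerator Σ_{t=1}^{8}(y_t−ȳ)(y_{t+1}−ȳ) = 21.0000
Denominator Σ(y_t−ȳ)² = 306.0000
r_1 = 21.0000 / 306.0000 = 0.069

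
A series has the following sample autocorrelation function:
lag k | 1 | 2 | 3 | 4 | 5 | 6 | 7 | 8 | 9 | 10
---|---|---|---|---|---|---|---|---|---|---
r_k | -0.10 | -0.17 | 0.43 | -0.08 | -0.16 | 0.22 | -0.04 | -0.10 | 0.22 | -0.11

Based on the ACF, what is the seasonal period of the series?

3

The largest autocorrelation is r_3 = 0.43, with weaker echoes at lags 6 (0.22) and 9 (0.22); the remaining lags stay at or below -0.04.
The dominant spike at lag 3 indicates a seasonal period of 3.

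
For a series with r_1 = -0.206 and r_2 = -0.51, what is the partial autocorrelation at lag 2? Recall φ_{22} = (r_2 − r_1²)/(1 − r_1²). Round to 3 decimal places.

-0.577

φ_{22} = (r_2 − r_1²) / (1 − r_1²)
r_1² = (-0.206)² = 0.042436
Numerator = -0.51 − 0.0424 = -0.5524; denominator = 1 − 0.0424 = 0.9576
φ_{22} = -0.5524 / 0.9576 = -0.577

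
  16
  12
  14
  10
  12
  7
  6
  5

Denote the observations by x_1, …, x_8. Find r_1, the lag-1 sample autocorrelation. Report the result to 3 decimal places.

0.417

Mean x̄ = (16 + 12 + 14 + 10 + 12 + 7 + 6 + 5)/8 = 10.2500
Deviations from mean: 5.7500, 1.7500, 3.7500, -0.2500, 1.7500, -3.2500, -4.2500, -5.2500
Σ(x_t−x̄)(x_{t+1}−x̄) = (10.0625) + (6.5625) + (-0.9375) + (-0.4375) + (-5.6875) + (13.8125) + (22.3125) = 45.6875
Denominator Σ(x_t−x̄)² = 109.5000
r_1 = 45.6875 / 109.5000 = 0.417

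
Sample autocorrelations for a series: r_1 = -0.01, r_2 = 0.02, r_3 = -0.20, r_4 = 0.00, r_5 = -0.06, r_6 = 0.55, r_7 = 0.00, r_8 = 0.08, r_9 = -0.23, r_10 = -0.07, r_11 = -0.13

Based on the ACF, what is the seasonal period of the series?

6

The largest autocorrelation is r_6 = 0.55; the remaining lags stay at or below 0.08.
The dominant spike at lag 6 indicates a seasonal period of 6.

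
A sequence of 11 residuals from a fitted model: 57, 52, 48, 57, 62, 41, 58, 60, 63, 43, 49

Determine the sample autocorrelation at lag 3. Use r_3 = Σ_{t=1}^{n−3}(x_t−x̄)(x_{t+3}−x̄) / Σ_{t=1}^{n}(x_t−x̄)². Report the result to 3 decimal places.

Mean x̄ = (57 + 52 + 48 + 57 + 62 + 41 + 58 + 60 + 63 + 43 + 49)/11 = 53.6364
Numerator Σ_{t=1}^{8}(x_t−x̄)(x_{t+3}−x̄) = -57.4876
Denominator Σ(x_t−x̄)² = 568.5455
r_3 = -57.4876 / 568.5455 = -0.101

-0.101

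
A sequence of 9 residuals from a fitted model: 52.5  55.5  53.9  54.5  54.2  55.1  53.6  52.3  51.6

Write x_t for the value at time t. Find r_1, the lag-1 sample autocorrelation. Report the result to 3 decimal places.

0.175

Mean x̄ = (52.5 + 55.5 + 53.9 + 54.5 + 54.2 + 55.1 + 53.6 + 52.3 + 51.6)/9 = 53.6889
Numerator Σ_{t=1}^{8}(x_t−x̄)(x_{t+1}−x̄) = 2.4354
Denominator Σ(x_t−x̄)² = 13.9489
r_1 = 2.4354 / 13.9489 = 0.175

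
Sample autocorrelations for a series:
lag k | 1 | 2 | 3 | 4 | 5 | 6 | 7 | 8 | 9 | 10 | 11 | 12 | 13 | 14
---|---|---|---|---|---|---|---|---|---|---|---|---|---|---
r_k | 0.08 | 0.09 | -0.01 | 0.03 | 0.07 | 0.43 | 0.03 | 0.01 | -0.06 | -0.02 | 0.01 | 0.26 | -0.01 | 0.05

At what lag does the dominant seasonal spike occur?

The largest autocorrelation is r_6 = 0.43, with a weaker echo at lag 12 (0.26); the remaining lags stay at or below 0.09.
The dominant spike at lag 6 indicates a seasonal period of 6.

6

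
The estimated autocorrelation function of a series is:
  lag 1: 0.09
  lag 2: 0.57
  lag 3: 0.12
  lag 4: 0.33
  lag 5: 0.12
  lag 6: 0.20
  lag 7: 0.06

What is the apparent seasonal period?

2

The largest autocorrelation is r_2 = 0.57, with weaker echoes at lags 4 (0.33) and 6 (0.20); the remaining lags stay at or below 0.12.
The dominant spike at lag 2 indicates a seasonal period of 2.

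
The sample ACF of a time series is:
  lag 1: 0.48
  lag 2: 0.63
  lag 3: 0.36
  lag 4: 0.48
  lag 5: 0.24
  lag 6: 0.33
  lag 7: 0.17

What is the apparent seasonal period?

2

The largest autocorrelation is r_2 = 0.63; the remaining lags stay at or below 0.48.
The dominant spike at lag 2 indicates a seasonal period of 2.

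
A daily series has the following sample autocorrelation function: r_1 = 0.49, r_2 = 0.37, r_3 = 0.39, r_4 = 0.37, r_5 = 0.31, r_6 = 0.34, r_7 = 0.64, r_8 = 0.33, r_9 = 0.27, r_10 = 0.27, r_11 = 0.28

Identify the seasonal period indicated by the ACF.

7

The largest autocorrelation is r_7 = 0.64; the remaining lags stay at or below 0.49. The elevated value at lag 1 (0.49), dropping to 0.37 at lag 2, reflects decaying short-term dependence rather than seasonality.
The dominant spike at lag 7 indicates a seasonal period of 7.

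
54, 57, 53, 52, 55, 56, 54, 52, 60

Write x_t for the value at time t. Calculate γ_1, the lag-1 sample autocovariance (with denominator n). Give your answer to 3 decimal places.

-1.598

Mean x̄ = (54 + 57 + 53 + 52 + 55 + 56 + 54 + 52 + 60)/9 = 54.7778
Σ_{t=1}^{8}(x_t−x̄)(x_{t+1}−x̄) = -14.3827
γ_1 = -14.3827 / 9 = -1.598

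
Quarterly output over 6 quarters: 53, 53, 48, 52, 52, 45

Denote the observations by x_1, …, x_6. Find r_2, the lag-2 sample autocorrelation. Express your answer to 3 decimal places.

-0.271

Mean x̄ = (53 + 53 + 48 + 52 + 52 + 45)/6 = 50.5000
Numerator Σ_{t=1}^{4}(x_t−x̄)(x_{t+2}−x̄) = -14.5000
Denominator Σ(x_t−x̄)² = 53.5000
r_2 = -14.5000 / 53.5000 = -0.271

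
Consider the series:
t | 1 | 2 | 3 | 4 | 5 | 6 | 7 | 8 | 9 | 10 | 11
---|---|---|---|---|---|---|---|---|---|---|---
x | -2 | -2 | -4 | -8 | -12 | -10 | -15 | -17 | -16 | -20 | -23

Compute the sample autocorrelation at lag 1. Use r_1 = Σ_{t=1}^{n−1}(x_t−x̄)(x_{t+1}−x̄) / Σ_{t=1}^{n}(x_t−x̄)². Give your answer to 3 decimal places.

Mean x̄ = (-2 − 2 − 4 − 8 − 12 − 10 − 15 − 17 − 16 − 20 − 23)/11 = -11.7273
Numerator Σ_{t=1}^{10}(x_t−x̄)(x_{t+1}−x̄) = 359.8347
Denominator Σ(x_t−x̄)² = 518.1818
r_1 = 359.8347 / 518.1818 = 0.694

0.694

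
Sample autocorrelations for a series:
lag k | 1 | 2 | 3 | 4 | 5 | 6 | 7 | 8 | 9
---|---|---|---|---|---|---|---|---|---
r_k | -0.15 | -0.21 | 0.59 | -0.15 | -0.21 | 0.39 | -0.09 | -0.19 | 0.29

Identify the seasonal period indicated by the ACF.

3

The largest autocorrelation is r_3 = 0.59, with weaker echoes at lags 6 (0.39) and 9 (0.29); the remaining lags stay at or below -0.09.
The dominant spike at lag 3 indicates a seasonal period of 3.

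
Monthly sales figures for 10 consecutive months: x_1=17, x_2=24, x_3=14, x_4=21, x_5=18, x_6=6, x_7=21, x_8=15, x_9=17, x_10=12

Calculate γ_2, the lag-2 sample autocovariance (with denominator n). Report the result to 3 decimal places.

Mean x̄ = (17 + 24 + 14 + 21 + 18 + 6 + 21 + 15 + 17 + 12)/10 = 16.5000
Σ_{t=1}^{8}(x_t−x̄)(x_{t+2}−x̄) = 13.0000
γ_2 = 13.0000 / 10 = 1.300

1.300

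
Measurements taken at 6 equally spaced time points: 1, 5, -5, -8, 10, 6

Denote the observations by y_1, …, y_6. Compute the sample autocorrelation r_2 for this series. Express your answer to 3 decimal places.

Mean ȳ = (1 + 5 − 5 − 8 + 10 + 6)/6 = 1.5000
Deviations from mean: -0.5000, 3.5000, -6.5000, -9.5000, 8.5000, 4.5000
Numerator Σ_{t=1}^{4}(y_t−ȳ)(y_{t+2}−ȳ) = -128.0000
Denominator Σ(y_t−ȳ)² = 237.5000
r_2 = -128.0000 / 237.5000 = -0.539

-0.539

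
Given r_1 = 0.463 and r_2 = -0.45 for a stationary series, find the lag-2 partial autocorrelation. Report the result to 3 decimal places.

-0.846

φ_{22} = (r_2 − r_1²) / (1 − r_1²)
r_1² = (0.463)² = 0.214369
Numerator = -0.45 − 0.2144 = -0.6644; denominator = 1 − 0.2144 = 0.7856
φ_{22} = -0.6644 / 0.7856 = -0.846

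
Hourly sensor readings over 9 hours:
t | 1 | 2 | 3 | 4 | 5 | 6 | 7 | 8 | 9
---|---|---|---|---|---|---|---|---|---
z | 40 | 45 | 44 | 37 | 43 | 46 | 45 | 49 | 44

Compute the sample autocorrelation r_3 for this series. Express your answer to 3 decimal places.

0.132

Mean z̄ = (40 + 45 + 44 + 37 + 43 + 46 + 45 + 49 + 44)/9 = 43.6667
Σ(z_t−z̄)(z_{t+3}−z̄) = (24.4444) + (-0.8889) + (0.7778) + (-8.8889) + (-3.5556) + (0.7778) = 12.6667
Denominator Σ(z_t−z̄)² = 96.0000
r_3 = 12.6667 / 96.0000 = 0.132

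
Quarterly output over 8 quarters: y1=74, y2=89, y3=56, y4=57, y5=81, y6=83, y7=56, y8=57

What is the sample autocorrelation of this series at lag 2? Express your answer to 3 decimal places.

Mean ȳ = (74 + 89 + 56 + 57 + 81 + 83 + 56 + 57)/8 = 69.1250
Numerator Σ_{t=1}^{6}(y_t−ȳ)(y_{t+2}−ȳ) = -953.1563
Denominator Σ(y_t−ȳ)² = 1390.8750
r_2 = -953.1563 / 1390.8750 = -0.685

-0.685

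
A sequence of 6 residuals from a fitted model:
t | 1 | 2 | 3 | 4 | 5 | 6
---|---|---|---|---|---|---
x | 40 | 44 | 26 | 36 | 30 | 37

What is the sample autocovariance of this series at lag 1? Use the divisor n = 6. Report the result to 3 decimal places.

-9.708

Mean x̄ = (40 + 44 + 26 + 36 + 30 + 37)/6 = 35.5000
Deviations: 4.5000, 8.5000, -9.5000, 0.5000, -5.5000, 1.5000
Σ_{t=1}^{5}(x_t−x̄)(x_{t+1}−x̄) = -58.2500
γ_1 = -58.2500 / 6 = -9.708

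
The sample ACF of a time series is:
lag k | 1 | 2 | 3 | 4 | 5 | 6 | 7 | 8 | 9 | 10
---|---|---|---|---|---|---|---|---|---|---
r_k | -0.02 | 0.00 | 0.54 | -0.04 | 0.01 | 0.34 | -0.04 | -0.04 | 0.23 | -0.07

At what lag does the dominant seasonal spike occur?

3

The largest autocorrelation is r_3 = 0.54, with weaker echoes at lags 6 (0.34) and 9 (0.23); the remaining lags stay at or below 0.01.
The dominant spike at lag 3 indicates a seasonal period of 3.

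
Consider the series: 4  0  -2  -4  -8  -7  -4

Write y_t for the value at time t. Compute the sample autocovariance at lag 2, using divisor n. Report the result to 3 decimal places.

1.143

Mean ȳ = (4 + 0 − 2 − 4 − 8 − 7 − 4)/7 = -3.0000
Σ_{t=1}^{5}(y_t−ȳ)(y_{t+2}−ȳ) = 8.0000
γ_2 = 8.0000 / 7 = 1.143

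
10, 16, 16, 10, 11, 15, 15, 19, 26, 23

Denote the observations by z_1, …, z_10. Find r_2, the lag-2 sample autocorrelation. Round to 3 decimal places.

Mean z̄ = (10 + 16 + 16 + 10 + 11 + 15 + 15 + 19 + 26 + 23)/10 = 16.1000
Numerator Σ_{t=1}^{8}(z_t−z̄)(z_{t+2}−z̄) = 19.9800
Denominator Σ(z_t−z̄)² = 256.9000
r_2 = 19.9800 / 256.9000 = 0.078

0.078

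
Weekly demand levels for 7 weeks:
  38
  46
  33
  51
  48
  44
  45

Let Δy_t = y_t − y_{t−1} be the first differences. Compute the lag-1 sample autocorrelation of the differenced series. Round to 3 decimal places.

-0.666

First differences Δy: 8, -13, 18, -3, -4, 1
Mean of differences = 1.1667
Numerator Σ(Δy_t−Δȳ)(Δy_{t+1}−Δȳ) = -383.0278
Denominator Σ(Δy_t−Δȳ)² = 574.8333
r_1(Δy) = -383.0278 / 574.8333 = -0.666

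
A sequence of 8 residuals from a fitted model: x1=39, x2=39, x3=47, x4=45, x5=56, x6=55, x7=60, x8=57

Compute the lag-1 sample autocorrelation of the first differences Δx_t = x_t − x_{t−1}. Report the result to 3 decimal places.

First differences Δx: 0, 8, -2, 11, -1, 5, -3
Mean of differences = 2.5714
Numerator Σ(Δx_t−Δx̄)(Δx_{t+1}−Δx̄) = -129.6122
Denominator Σ(Δx_t−Δx̄)² = 177.7143
r_1(Δx) = -129.6122 / 177.7143 = -0.729

-0.729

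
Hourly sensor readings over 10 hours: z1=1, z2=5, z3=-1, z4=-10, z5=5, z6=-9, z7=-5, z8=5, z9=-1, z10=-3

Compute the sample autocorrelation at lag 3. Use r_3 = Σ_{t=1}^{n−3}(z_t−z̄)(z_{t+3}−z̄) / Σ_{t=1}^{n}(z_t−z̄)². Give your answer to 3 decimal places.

0.338

Mean z̄ = (1 + 5 − 1 − 10 + 5 − 9 − 5 + 5 − 1 − 3)/10 = -1.3000
Σ(z_t−z̄)(z_{t+3}−z̄) = (-20.0100) + (39.6900) + (-2.3100) + (32.1900) + (39.6900) + (-2.3100) + (6.2900) = 93.2300
Denominator Σ(z_t−z̄)² = 276.1000
r_3 = 93.2300 / 276.1000 = 0.338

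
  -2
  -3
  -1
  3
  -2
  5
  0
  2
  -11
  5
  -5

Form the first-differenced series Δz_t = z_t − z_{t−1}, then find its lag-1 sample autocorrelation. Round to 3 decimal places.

-0.749

First differences Δz: -1, 2, 4, -5, 7, -5, 2, -13, 16, -10
Mean of differences = -0.3000
Numerator Σ(Δz_t−Δz̄)(Δz_{t+1}−Δz̄) = -485.6900
Denominator Σ(Δz_t−Δz̄)² = 648.1000
r_1(Δz) = -485.6900 / 648.1000 = -0.749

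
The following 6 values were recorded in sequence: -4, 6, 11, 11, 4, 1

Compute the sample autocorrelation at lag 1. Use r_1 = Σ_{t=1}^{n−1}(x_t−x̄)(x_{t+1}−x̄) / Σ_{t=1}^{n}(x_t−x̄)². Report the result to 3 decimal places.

0.193

Mean x̄ = (-4 + 6 + 11 + 11 + 4 + 1)/6 = 4.8333
Σ(x_t−x̄)(x_{t+1}−x̄) = (-10.3056) + (7.1944) + (38.0278) + (-5.1389) + (3.1944) = 32.9722
Denominator Σ(x_t−x̄)² = 170.8333
r_1 = 32.9722 / 170.8333 = 0.193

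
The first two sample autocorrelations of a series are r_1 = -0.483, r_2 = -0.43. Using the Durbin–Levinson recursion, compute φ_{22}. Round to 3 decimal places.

-0.865

φ_{22} = (r_2 − r_1²) / (1 − r_1²)
r_1² = (-0.483)² = 0.233289
Numerator = -0.43 − 0.2333 = -0.6633; denominator = 1 − 0.2333 = 0.7667
φ_{22} = -0.6633 / 0.7667 = -0.865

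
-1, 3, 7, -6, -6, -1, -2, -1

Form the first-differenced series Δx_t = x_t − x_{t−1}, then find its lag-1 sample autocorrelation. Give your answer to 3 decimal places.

-0.184

First differences Δx: 4, 4, -13, 0, 5, -1, 1
Mean of differences = 0.0000
Numerator Σ(Δx_t−Δx̄)(Δx_{t+1}−Δx̄) = -42.0000
Denominator Σ(Δx_t−Δx̄)² = 228.0000
r_1(Δx) = -42.0000 / 228.0000 = -0.184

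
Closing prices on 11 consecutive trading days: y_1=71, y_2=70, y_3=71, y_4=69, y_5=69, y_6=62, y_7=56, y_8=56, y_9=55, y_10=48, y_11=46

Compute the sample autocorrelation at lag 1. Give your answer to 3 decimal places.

Mean ȳ = (71 + 70 + 71 + 69 + 69 + 62 + 56 + 56 + 55 + 48 + 46)/11 = 61.1818
Numerator Σ_{t=1}^{10}(y_t−ȳ)(y_{t+1}−ȳ) = 653.6942
Denominator Σ(y_t−ȳ)² = 889.6364
r_1 = 653.6942 / 889.6364 = 0.735

0.735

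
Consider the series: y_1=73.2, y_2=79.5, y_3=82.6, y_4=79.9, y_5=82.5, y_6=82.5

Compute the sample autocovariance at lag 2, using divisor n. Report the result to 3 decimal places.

Mean ȳ = (73.2 + 79.5 + 82.6 + 79.9 + 82.5 + 82.5)/6 = 80.0333
Deviations: -6.8333, -0.5333, 2.5667, -0.1333, 2.4667, 2.4667
Σ_{t=1}^{4}(y_t−ȳ)(y_{t+2}−ȳ) = -11.4656
γ_2 = -11.4656 / 6 = -1.911

-1.911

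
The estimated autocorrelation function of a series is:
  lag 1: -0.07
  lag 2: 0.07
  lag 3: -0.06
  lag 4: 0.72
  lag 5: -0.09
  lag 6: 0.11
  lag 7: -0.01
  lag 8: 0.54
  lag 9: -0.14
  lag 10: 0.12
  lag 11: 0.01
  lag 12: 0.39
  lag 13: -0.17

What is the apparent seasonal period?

4

The largest autocorrelation is r_4 = 0.72, with weaker echoes at lags 8 (0.54) and 12 (0.39); the remaining lags stay at or below 0.12.
The dominant spike at lag 4 indicates a seasonal period of 4.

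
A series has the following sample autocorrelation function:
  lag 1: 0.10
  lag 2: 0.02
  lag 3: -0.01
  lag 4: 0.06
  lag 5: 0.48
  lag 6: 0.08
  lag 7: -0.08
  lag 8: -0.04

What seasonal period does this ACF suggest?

The largest autocorrelation is r_5 = 0.48; the remaining lags stay at or below 0.10.
The dominant spike at lag 5 indicates a seasonal period of 5.

5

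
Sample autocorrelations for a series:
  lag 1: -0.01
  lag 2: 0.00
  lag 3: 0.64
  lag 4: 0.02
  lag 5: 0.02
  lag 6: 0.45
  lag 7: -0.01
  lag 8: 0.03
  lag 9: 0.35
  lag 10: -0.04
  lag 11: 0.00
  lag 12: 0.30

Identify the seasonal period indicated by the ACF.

The largest autocorrelation is r_3 = 0.64, with weaker echoes at lags 6 (0.45), 9 (0.35) and 12 (0.30); the remaining lags stay at or below 0.03.
The dominant spike at lag 3 indicates a seasonal period of 3.

3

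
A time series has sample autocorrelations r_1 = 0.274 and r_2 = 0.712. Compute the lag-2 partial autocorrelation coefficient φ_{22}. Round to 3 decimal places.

0.689

φ_{22} = (r_2 − r_1²) / (1 − r_1²)
r_1² = (0.274)² = 0.075076
Numerator = 0.712 − 0.0751 = 0.6369; denominator = 1 − 0.0751 = 0.9249
φ_{22} = 0.6369 / 0.9249 = 0.689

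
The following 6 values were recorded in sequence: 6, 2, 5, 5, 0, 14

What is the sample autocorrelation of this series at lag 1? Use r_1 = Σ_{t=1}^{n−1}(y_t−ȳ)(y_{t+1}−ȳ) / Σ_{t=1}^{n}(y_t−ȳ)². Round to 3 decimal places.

Mean ȳ = (6 + 2 + 5 + 5 + 0 + 14)/6 = 5.3333
Deviations from mean: 0.6667, -3.3333, -0.3333, -0.3333, -5.3333, 8.6667
Numerator Σ_{t=1}^{5}(y_t−ȳ)(y_{t+1}−ȳ) = -45.4444
Denominator Σ(y_t−ȳ)² = 115.3333
r_1 = -45.4444 / 115.3333 = -0.394

-0.394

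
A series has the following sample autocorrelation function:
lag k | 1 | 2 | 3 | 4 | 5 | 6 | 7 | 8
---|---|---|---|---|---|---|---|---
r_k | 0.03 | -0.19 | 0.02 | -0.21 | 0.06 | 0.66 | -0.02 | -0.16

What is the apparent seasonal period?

The largest autocorrelation is r_6 = 0.66; the remaining lags stay at or below 0.06.
The dominant spike at lag 6 indicates a seasonal period of 6.

6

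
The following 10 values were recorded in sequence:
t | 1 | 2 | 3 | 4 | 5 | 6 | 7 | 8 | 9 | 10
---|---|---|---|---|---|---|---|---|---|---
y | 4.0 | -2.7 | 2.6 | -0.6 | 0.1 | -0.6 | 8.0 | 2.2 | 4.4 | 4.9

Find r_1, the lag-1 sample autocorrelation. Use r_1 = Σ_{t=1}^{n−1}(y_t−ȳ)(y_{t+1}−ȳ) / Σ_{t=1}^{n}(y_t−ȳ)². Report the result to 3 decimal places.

-0.111

Mean ȳ = (4.0 − 2.7 + 2.6 − 0.6 + 0.1 − 0.6 + 8.0 + 2.2 + 4.4 + 4.9)/10 = 2.2300
Numerator Σ_{t=1}^{9}(y_t−ȳ)(y_{t+1}−ȳ) = -10.3149
Denominator Σ(y_t−ȳ)² = 93.2610
r_1 = -10.3149 / 93.2610 = -0.111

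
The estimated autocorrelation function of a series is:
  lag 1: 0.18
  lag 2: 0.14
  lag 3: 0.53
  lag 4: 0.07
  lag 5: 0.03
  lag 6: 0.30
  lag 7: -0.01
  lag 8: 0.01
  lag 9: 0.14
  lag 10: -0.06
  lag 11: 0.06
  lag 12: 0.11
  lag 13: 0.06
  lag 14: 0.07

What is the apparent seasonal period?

3

The largest autocorrelation is r_3 = 0.53, with a weaker echo at lag 6 (0.30); the remaining lags stay at or below 0.18.
The dominant spike at lag 3 indicates a seasonal period of 3.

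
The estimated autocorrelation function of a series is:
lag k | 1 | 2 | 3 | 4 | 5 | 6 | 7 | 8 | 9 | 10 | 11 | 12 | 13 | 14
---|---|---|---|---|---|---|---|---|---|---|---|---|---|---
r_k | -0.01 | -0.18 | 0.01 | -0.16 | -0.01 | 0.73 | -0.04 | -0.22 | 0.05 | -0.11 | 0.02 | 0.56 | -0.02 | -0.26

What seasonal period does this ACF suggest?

The largest autocorrelation is r_6 = 0.73, with a weaker echo at lag 12 (0.56); the remaining lags stay at or below 0.05.
The dominant spike at lag 6 indicates a seasonal period of 6.

6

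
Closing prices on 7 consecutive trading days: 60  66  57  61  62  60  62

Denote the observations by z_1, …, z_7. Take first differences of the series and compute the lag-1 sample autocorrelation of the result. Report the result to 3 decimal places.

First differences Δz: 6, -9, 4, 1, -2, 2
Mean of differences = 0.3333
Numerator Σ(Δz_t−Δz̄)(Δz_{t+1}−Δz̄) = -90.1111
Denominator Σ(Δz_t−Δz̄)² = 141.3333
r_1(Δz) = -90.1111 / 141.3333 = -0.638

-0.638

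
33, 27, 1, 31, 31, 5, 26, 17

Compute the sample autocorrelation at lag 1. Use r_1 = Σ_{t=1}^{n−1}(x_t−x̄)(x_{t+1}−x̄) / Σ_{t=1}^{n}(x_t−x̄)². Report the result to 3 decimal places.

Mean x̄ = (33 + 27 + 1 + 31 + 31 + 5 + 26 + 17)/8 = 21.3750
Σ(x_t−x̄)(x_{t+1}−x̄) = (65.3906) + (-114.6094) + (-196.1094) + (92.6406) + (-157.6094) + (-75.7344) + (-20.2344) = -406.2656
Denominator Σ(x_t−x̄)² = 1075.8750
r_1 = -406.2656 / 1075.8750 = -0.378

-0.378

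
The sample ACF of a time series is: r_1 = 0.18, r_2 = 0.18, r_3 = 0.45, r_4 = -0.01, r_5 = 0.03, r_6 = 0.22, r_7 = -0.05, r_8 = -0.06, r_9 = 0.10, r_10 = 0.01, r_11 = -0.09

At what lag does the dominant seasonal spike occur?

3

The largest autocorrelation is r_3 = 0.45, with a weaker echo at lag 6 (0.22); the remaining lags stay at or below 0.18.
The dominant spike at lag 3 indicates a seasonal period of 3.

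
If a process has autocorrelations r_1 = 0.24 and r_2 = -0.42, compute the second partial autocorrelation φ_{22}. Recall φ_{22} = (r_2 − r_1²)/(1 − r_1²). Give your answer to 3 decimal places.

-0.507

φ_{22} = (r_2 − r_1²) / (1 − r_1²)
r_1² = (0.24)² = 0.0576
Numerator = -0.42 − 0.0576 = -0.4776; denominator = 1 − 0.0576 = 0.9424
φ_{22} = -0.4776 / 0.9424 = -0.507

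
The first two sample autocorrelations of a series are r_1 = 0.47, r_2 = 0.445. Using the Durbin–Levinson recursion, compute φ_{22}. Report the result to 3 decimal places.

0.288

φ_{22} = (r_2 − r_1²) / (1 − r_1²)
r_1² = (0.47)² = 0.2209
Numerator = 0.445 − 0.2209 = 0.2241; denominator = 1 − 0.2209 = 0.7791
φ_{22} = 0.2241 / 0.7791 = 0.288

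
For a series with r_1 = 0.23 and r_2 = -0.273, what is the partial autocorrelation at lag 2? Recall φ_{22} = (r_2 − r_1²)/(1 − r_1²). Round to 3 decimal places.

-0.344

φ_{22} = (r_2 − r_1²) / (1 − r_1²)
r_1² = (0.23)² = 0.0529
Numerator = -0.273 − 0.0529 = -0.3259; denominator = 1 − 0.0529 = 0.9471
φ_{22} = -0.3259 / 0.9471 = -0.344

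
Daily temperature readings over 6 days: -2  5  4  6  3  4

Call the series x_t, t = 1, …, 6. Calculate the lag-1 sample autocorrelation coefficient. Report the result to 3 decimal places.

Mean x̄ = (-2 + 5 + 4 + 6 + 3 + 4)/6 = 3.3333
Deviations from mean: -5.3333, 1.6667, 0.6667, 2.6667, -0.3333, 0.6667
Σ(x_t−x̄)(x_{t+1}−x̄) = (-8.8889) + (1.1111) + (1.7778) + (-0.8889) + (-0.2222) = -7.1111
Denominator Σ(x_t−x̄)² = 39.3333
r_1 = -7.1111 / 39.3333 = -0.181

-0.181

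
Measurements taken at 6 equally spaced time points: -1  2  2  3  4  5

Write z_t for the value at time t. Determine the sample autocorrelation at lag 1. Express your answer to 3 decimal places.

0.291

Mean z̄ = (-1 + 2 + 2 + 3 + 4 + 5)/6 = 2.5000
Numerator Σ_{t=1}^{5}(z_t−z̄)(z_{t+1}−z̄) = 6.2500
Denominator Σ(z_t−z̄)² = 21.5000
r_1 = 6.2500 / 21.5000 = 0.291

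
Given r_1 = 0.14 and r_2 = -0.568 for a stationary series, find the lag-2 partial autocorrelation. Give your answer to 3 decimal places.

-0.599

φ_{22} = (r_2 − r_1²) / (1 − r_1²)
r_1² = (0.14)² = 0.0196
Numerator = -0.568 − 0.0196 = -0.5876; denominator = 1 − 0.0196 = 0.9804
φ_{22} = -0.5876 / 0.9804 = -0.599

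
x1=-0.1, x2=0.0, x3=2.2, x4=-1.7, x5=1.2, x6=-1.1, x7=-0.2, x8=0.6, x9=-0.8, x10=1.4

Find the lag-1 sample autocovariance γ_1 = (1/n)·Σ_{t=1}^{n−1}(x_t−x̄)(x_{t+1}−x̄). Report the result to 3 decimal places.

-0.865

Mean x̄ = (-0.1 + 0.0 + 2.2 − 1.7 + 1.2 − 1.1 − 0.2 + 0.6 − 0.8 + 1.4)/10 = 0.1500
Σ_{t=1}^{9}(x_t−x̄)(x_{t+1}−x̄) = -8.6525
γ_1 = -8.6525 / 10 = -0.865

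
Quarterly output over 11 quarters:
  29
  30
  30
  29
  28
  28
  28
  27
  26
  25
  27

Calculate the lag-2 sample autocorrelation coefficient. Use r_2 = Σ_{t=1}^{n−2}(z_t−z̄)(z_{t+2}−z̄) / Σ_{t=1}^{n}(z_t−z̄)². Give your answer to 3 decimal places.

0.361

Mean z̄ = (29 + 30 + 30 + 29 + 28 + 28 + 28 + 27 + 26 + 25 + 27)/11 = 27.9091
Numerator Σ_{t=1}^{9}(z_t−z̄)(z_{t+2}−z̄) = 8.9835
Denominator Σ(z_t−z̄)² = 24.9091
r_2 = 8.9835 / 24.9091 = 0.361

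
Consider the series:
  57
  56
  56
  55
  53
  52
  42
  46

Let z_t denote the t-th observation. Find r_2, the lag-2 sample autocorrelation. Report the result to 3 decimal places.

Mean z̄ = (57 + 56 + 56 + 55 + 53 + 52 + 42 + 46)/8 = 52.1250
Deviations from mean: 4.8750, 3.8750, 3.8750, 2.8750, 0.8750, -0.1250, -10.1250, -6.1250
Σ(z_t−z̄)(z_{t+2}−z̄) = (18.8906) + (11.1406) + (3.3906) + (-0.3594) + (-8.8594) + (0.7656) = 24.9688
Denominator Σ(z_t−z̄)² = 202.8750
r_2 = 24.9688 / 202.8750 = 0.123

0.123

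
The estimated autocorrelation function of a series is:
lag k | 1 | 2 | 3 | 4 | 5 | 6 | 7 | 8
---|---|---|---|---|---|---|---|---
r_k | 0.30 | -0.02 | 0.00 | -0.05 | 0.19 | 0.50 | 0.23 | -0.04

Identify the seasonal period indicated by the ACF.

The largest autocorrelation is r_6 = 0.50; the remaining lags stay at or below 0.30.
The dominant spike at lag 6 indicates a seasonal period of 6.

6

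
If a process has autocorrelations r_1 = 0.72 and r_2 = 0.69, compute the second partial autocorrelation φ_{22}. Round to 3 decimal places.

0.356

φ_{22} = (r_2 − r_1²) / (1 − r_1²)
r_1² = (0.72)² = 0.5184
Numerator = 0.69 − 0.5184 = 0.1716; denominator = 1 − 0.5184 = 0.4816
φ_{22} = 0.1716 / 0.4816 = 0.356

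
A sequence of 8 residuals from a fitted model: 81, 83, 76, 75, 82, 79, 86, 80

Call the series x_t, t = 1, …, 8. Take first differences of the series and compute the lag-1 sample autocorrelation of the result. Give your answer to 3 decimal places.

First differences Δx: 2, -7, -1, 7, -3, 7, -6
Mean of differences = -0.1429
Numerator Σ(Δx_t−Δx̄)(Δx_{t+1}−Δx̄) = -97.5918
Denominator Σ(Δx_t−Δx̄)² = 196.8571
r_1(Δx) = -97.5918 / 196.8571 = -0.496

-0.496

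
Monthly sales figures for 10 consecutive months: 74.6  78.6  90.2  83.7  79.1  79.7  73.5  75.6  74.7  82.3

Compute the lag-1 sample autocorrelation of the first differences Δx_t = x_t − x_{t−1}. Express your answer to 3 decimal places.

First differences Δx: 4.0, 11.6, -6.5, -4.6, 0.6, -6.2, 2.1, -0.9, 7.6
Mean of differences = 0.8556
Numerator Σ(Δx_t−Δx̄)(Δx_{t+1}−Δx̄) = -24.7253
Denominator Σ(Δx_t−Δx̄)² = 309.1622
r_1(Δx) = -24.7253 / 309.1622 = -0.080

-0.080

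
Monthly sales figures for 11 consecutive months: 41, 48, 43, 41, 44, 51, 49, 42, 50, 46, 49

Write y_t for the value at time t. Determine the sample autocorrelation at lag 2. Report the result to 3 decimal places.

Mean ȳ = (41 + 48 + 43 + 41 + 44 + 51 + 49 + 42 + 50 + 46 + 49)/11 = 45.8182
Numerator Σ_{t=1}^{9}(y_t−ȳ)(y_{t+2}−ȳ) = -16.4298
Denominator Σ(y_t−ȳ)² = 141.6364
r_2 = -16.4298 / 141.6364 = -0.116

-0.116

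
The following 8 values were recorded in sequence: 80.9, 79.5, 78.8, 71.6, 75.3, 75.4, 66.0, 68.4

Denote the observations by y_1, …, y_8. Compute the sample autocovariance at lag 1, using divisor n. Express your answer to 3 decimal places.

Mean ȳ = (80.9 + 79.5 + 78.8 + 71.6 + 75.3 + 75.4 + 66.0 + 68.4)/8 = 74.4875
Σ_{t=1}^{7}(y_t−ȳ)(y_{t+1}−ȳ) = 83.6248
γ_1 = 83.6248 / 8 = 10.453

10.453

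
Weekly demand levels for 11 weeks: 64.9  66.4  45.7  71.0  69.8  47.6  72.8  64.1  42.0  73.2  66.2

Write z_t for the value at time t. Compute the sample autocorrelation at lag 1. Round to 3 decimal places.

Mean z̄ = (64.9 + 66.4 + 45.7 + 71.0 + 69.8 + 47.6 + 72.8 + 64.1 + 42.0 + 73.2 + 66.2)/11 = 62.1545
Numerator Σ_{t=1}^{10}(z_t−z̄)(z_{t+1}−z̄) = -598.7693
Denominator Σ(z_t−z̄)² = 1306.5273
r_1 = -598.7693 / 1306.5273 = -0.458

-0.458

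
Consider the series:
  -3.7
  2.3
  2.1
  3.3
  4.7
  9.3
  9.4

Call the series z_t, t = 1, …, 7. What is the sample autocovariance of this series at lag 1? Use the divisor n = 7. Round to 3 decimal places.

Mean z̄ = (-3.7 + 2.3 + 2.1 + 3.3 + 4.7 + 9.3 + 9.4)/7 = 3.9143
Σ_{t=1}^{6}(z_t−z̄)(z_{t+1}−z̄) = 49.6284
γ_1 = 49.6284 / 7 = 7.090

7.090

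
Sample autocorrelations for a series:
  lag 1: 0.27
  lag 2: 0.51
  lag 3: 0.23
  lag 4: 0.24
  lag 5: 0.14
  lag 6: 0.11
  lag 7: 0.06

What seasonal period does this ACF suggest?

The largest autocorrelation is r_2 = 0.51; the remaining lags stay at or below 0.27.
The dominant spike at lag 2 indicates a seasonal period of 2.

2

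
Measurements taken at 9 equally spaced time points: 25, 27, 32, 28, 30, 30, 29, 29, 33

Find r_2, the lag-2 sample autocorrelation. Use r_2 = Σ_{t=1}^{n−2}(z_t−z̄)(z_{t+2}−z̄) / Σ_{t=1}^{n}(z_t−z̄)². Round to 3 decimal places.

Mean z̄ = (25 + 27 + 32 + 28 + 30 + 30 + 29 + 29 + 33)/9 = 29.2222
Numerator Σ_{t=1}^{7}(z_t−z̄)(z_{t+2}−z̄) = -8.9877
Denominator Σ(z_t−z̄)² = 47.5556
r_2 = -8.9877 / 47.5556 = -0.189

-0.189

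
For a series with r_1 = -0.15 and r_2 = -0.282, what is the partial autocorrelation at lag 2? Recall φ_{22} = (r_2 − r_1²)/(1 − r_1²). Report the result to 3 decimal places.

-0.312

φ_{22} = (r_2 − r_1²) / (1 − r_1²)
r_1² = (-0.15)² = 0.0225
Numerator = -0.282 − 0.0225 = -0.3045; denominator = 1 − 0.0225 = 0.9775
φ_{22} = -0.3045 / 0.9775 = -0.312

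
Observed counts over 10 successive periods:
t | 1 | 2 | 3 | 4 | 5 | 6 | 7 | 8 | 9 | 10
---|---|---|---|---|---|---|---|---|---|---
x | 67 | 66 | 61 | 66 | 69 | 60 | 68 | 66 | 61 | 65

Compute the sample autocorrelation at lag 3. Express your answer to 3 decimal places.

Mean x̄ = (67 + 66 + 61 + 66 + 69 + 60 + 68 + 66 + 61 + 65)/10 = 64.9000
Numerator Σ_{t=1}^{7}(x_t−x̄)(x_{t+3}−x̄) = 53.2700
Denominator Σ(x_t−x̄)² = 88.9000
r_3 = 53.2700 / 88.9000 = 0.599

0.599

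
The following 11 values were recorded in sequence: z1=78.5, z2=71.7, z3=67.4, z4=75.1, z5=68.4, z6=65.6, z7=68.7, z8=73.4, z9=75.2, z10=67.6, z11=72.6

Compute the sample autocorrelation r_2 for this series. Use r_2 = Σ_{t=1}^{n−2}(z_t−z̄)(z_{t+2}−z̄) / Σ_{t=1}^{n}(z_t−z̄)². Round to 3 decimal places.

-0.330

Mean z̄ = (78.5 + 71.7 + 67.4 + 75.1 + 68.4 + 65.6 + 68.7 + 73.4 + 75.2 + 67.6 + 72.6)/11 = 71.2909
Numerator Σ_{t=1}^{9}(z_t−z̄)(z_{t+2}−z̄) = -54.2283
Denominator Σ(z_t−z̄)² = 164.3091
r_2 = -54.2283 / 164.3091 = -0.330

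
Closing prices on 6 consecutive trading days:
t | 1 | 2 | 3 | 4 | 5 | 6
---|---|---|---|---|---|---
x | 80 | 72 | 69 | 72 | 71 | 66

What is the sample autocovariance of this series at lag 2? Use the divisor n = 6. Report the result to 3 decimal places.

-3.704

Mean x̄ = (80 + 72 + 69 + 72 + 71 + 66)/6 = 71.6667
Deviations: 8.3333, 0.3333, -2.6667, 0.3333, -0.6667, -5.6667
Σ_{t=1}^{4}(x_t−x̄)(x_{t+2}−x̄) = -22.2222
γ_2 = -22.2222 / 6 = -3.704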